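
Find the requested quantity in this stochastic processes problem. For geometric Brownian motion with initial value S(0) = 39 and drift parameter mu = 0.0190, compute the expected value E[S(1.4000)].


E[S(t)] = S(0) * exp(mu * t)
= 39 * exp(0.0190 * 1.4000)
= 39 * 1.0270
= 40.0513

40.0513


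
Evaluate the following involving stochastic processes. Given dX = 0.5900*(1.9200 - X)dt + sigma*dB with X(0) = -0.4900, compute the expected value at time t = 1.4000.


E[X(t)] = mu + (X(0) - mu)*exp(-theta*t)
= 1.9200 + (-0.4900 - 1.9200)*exp(-0.5900*1.4000)
= 1.9200 + -2.4100 * 0.4378
= 0.8649

0.8649


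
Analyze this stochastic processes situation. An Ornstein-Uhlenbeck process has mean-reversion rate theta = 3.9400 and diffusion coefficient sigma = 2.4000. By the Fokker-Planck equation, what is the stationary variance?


Stationary variance = sigma^2 / (2*theta)
= 2.4000^2 / (2*3.9400)
= 5.7600 / 7.8800
= 0.7310

0.7310


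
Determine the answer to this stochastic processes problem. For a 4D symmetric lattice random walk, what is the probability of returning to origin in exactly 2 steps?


P(return in 2 steps) = P(reverse first step) = 1/(2d)
= 1/8
= 0.1250

0.1250


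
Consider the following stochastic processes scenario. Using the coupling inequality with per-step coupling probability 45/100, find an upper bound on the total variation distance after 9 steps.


TV distance bound <= (1-delta)^n
= (1 - 0.4500)^9
= 0.5500^9
= 0.0046

0.0046


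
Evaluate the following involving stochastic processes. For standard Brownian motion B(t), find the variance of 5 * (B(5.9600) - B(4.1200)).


Var(alpha*(B(t)-B(s))) = alpha^2 * (t-s)
= 5^2 * (5.9600 - 4.1200)
= 25 * 1.8400
= 46.0000

46.0000


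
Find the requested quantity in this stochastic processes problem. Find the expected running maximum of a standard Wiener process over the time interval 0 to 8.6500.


E(max B(s)) = sqrt(2t/pi)
= sqrt(2*8.6500/pi)
= sqrt(5.5068)
= 2.3466

2.3466


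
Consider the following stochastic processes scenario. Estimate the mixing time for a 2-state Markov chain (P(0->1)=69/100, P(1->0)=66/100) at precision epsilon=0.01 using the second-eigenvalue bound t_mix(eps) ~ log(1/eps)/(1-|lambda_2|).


lambda_2 = |1 - p01 - p10| = |1 - 0.6900 - 0.6600| = 0.3500
t_mix ~ log(1/eps)/(1 - |lambda_2|)
= log(100)/(1 - 0.3500) = 4.6052/0.6500
= 7.0849

7.0849


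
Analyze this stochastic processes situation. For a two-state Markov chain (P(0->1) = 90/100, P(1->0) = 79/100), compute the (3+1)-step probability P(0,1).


P^4 = P^3 * P^1
Computing via matrix multiplication of the transition matrix.
Entry (0,1) of P^4 = 0.4118

0.4118


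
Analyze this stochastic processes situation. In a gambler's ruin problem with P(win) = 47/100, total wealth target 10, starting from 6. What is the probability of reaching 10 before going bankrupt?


Gambler's ruin formula:
r = q/p = 0.5300/0.4700 = 1.1277
P(win) = (1 - r^i)/(1 - r^N)
= (1 - 1.1277^6)/(1 - 1.1277^10)
= 0.4543

0.4543


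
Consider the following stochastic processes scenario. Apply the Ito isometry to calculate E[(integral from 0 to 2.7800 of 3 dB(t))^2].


By Ito isometry: E[(int f dB)^2] = int f^2 dt
= 3^2 * 2.7800
= 9 * 2.7800 = 25.0200

25.0200


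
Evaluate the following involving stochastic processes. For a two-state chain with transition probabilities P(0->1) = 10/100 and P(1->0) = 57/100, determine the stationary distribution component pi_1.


Stationary distribution: pi_0 = p10/(p01+p10), pi_1 = p01/(p01+p10)
p01 = 0.1000, p10 = 0.5700
pi_1 = 0.1493

0.1493


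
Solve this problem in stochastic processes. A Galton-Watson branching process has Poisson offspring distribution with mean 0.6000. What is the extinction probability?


Since mu = 0.6000 <= 1, extinction probability = 1.

1.0000


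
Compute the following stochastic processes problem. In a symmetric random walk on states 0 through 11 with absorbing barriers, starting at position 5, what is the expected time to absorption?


For symmetric RW on 0,...,N with absorbing barriers, E(i) = i*(N-i)
E(5) = 5 * 6 = 30

30


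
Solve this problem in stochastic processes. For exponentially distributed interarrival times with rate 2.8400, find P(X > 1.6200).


P(X > t) = exp(-lambda * t)
= exp(-2.8400 * 1.6200)
= exp(-4.6008) = 0.0100

0.0100


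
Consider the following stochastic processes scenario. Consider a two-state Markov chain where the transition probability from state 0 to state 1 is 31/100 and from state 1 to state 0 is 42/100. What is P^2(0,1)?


Computing P^2 by matrix multiplication.
P = [[0.6900, 0.3100], [0.4200, 0.5800]]
After raising P to the power 2:
P^2(0,1) = 0.3937

0.3937


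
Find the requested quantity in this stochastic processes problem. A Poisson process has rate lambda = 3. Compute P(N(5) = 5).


P(N(t)=k) = (lambda*t)^k * exp(-lambda*t) / k!
lambda*t = 15
= 15^5 * exp(-15) / 5!
= 759375 * 3.0590e-07 / 120
= 0.0019

0.0019


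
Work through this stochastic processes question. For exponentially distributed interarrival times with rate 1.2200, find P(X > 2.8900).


P(X > t) = exp(-lambda * t)
= exp(-1.2200 * 2.8900)
= exp(-3.5258) = 0.0294

0.0294


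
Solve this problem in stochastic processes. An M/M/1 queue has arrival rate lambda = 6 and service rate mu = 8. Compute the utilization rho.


rho = lambda/mu
= 6/8
= 0.7500

0.7500


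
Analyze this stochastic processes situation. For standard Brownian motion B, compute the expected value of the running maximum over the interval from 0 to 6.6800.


E(max B(s)) = sqrt(2t/pi)
= sqrt(2*6.6800/pi)
= sqrt(4.2526)
= 2.0622

2.0622


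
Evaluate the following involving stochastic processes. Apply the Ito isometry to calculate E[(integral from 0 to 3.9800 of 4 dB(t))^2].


By Ito isometry: E[(int f dB)^2] = int f^2 dt
= 4^2 * 3.9800
= 16 * 3.9800 = 63.6800

63.6800


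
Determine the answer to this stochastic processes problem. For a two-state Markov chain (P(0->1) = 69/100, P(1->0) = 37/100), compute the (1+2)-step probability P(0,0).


P^3 = P^1 * P^2
Computing via matrix multiplication of the transition matrix.
Entry (0,0) of P^3 = 0.3489

0.3489


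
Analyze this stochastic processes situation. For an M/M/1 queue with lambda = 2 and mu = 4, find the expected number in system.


rho = 2/4 = 0.5000
L = rho/(1-rho)
= 0.5000/0.5000
= 1.0000

1.0000


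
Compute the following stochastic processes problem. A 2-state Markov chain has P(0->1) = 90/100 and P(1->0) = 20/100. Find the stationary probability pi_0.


Stationary distribution: pi_0 = p10/(p01+p10), pi_1 = p01/(p01+p10)
p01 = 0.9000, p10 = 0.2000
pi_0 = 0.1818

0.1818


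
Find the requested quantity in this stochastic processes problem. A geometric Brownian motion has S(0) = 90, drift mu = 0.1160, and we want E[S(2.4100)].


E[S(t)] = S(0) * exp(mu * t)
= 90 * exp(0.1160 * 2.4100)
= 90 * 1.3225
= 119.0293

119.0293


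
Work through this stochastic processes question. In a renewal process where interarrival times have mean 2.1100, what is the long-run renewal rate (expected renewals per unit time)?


Long-run renewal rate = 1/E(X)
= 1/2.1100
= 0.4739

0.4739


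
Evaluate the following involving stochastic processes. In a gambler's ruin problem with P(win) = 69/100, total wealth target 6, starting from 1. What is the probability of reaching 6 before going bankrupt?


Gambler's ruin formula:
r = q/p = 0.3100/0.6900 = 0.4493
P(win) = (1 - r^i)/(1 - r^N)
= (1 - 0.4493^1)/(1 - 0.4493^6)
= 0.5553

0.5553


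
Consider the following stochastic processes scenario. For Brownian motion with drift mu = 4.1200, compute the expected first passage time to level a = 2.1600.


Expected first passage time = a/mu
= 2.1600/4.1200
= 0.5243

0.5243


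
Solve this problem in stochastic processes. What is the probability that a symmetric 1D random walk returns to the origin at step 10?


P(S(10) = 0) = C(10,5) / 4^5
= 252 / 1024
= 0.2461

0.2461


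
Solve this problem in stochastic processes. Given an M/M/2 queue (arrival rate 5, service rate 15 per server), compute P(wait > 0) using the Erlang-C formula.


a = lambda/mu = 0.3333
rho = a/c = 0.1667
Erlang-C formula applied:
C(c,a) = 0.0476

0.0476


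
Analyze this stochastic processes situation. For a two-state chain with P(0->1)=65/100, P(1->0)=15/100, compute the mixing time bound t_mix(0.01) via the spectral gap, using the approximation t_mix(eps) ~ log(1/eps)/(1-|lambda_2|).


lambda_2 = |1 - p01 - p10| = |1 - 0.6500 - 0.1500| = 0.2000
t_mix ~ log(1/eps)/(1 - |lambda_2|)
= log(100)/(1 - 0.2000) = 4.6052/0.8000
= 5.7565

5.7565


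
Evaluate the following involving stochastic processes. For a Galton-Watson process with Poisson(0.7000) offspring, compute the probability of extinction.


Since mu = 0.7000 <= 1, extinction probability = 1.

1.0000


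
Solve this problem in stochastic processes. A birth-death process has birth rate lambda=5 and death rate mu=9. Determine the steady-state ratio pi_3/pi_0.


For birth-death process, pi_n/pi_0 = (lambda/mu)^n
= (5/9)^3
= 0.1715

0.1715


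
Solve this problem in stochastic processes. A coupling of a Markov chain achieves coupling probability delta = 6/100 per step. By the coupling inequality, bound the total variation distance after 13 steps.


TV distance bound <= (1-delta)^n
= (1 - 0.0600)^13
= 0.9400^13
= 0.4474

0.4474


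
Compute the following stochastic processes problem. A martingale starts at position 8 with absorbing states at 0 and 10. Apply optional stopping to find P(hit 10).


By optional stopping theorem: E(M at tau) = M(0) = 8
P(hit 10)*10 + P(hit 0)*0 = 8
P(hit 10) = (8 - 0)/(10 - 0) = 4/5 = 0.8000

0.8000


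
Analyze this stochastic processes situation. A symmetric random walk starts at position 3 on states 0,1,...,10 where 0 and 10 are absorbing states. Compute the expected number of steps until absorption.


For symmetric RW on 0,...,N with absorbing barriers, E(i) = i*(N-i)
E(3) = 3 * 7 = 21

21


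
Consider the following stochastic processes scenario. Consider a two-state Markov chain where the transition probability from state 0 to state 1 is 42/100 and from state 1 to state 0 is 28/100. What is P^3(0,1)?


Computing P^3 by matrix multiplication.
P = [[0.5800, 0.4200], [0.2800, 0.7200]]
After raising P to the power 3:
P^3(0,1) = 0.5838

0.5838


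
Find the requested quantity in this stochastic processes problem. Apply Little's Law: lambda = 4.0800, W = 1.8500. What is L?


Little's Law: L = lambda * W
= 4.0800 * 1.8500
= 7.5480

7.5480


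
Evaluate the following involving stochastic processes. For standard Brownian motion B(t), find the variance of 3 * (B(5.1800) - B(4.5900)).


Var(alpha*(B(t)-B(s))) = alpha^2 * (t-s)
= 3^2 * (5.1800 - 4.5900)
= 9 * 0.5900
= 5.3100

5.3100


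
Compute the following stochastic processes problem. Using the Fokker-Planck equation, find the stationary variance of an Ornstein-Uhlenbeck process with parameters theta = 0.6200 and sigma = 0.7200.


Stationary variance = sigma^2 / (2*theta)
= 0.7200^2 / (2*0.6200)
= 0.5184 / 1.2400
= 0.4181

0.4181


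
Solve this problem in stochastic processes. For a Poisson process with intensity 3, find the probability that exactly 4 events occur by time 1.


P(N(t)=k) = (lambda*t)^k * exp(-lambda*t) / k!
lambda*t = 3
= 3^4 * exp(-3) / 4!
= 81 * 0.0498 / 24
= 0.1680

0.1680


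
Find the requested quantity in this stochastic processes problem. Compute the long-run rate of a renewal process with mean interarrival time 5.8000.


Long-run renewal rate = 1/E(X)
= 1/5.8000
= 0.1724

0.1724


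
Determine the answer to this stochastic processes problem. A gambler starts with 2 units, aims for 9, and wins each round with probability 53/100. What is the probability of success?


Gambler's ruin formula:
r = q/p = 0.4700/0.5300 = 0.8868
P(win) = (1 - r^i)/(1 - r^N)
= (1 - 0.8868^2)/(1 - 0.8868^9)
= 0.3232

0.3232


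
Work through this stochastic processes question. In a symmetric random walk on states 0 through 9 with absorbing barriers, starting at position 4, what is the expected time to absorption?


For symmetric RW on 0,...,N with absorbing barriers, E(i) = i*(N-i)
E(4) = 4 * 5 = 20

20


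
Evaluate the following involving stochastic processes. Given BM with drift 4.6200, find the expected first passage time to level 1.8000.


Expected first passage time = a/mu
= 1.8000/4.6200
= 0.3896

0.3896


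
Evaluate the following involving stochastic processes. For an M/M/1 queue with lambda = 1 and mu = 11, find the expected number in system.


rho = 1/11 = 0.0909
L = rho/(1-rho)
= 0.0909/0.9091
= 0.1000

0.1000


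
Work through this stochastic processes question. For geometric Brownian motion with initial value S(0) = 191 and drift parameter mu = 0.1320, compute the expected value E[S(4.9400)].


E[S(t)] = S(0) * exp(mu * t)
= 191 * exp(0.1320 * 4.9400)
= 191 * 1.9195
= 366.6301

366.6301


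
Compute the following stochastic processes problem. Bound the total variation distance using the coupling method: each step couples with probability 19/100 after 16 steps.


TV distance bound <= (1-delta)^n
= (1 - 0.1900)^16
= 0.8100^16
= 0.0343

0.0343


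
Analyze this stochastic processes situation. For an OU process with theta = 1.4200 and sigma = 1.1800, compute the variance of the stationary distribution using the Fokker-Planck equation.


Stationary variance = sigma^2 / (2*theta)
= 1.1800^2 / (2*1.4200)
= 1.3924 / 2.8400
= 0.4903

0.4903


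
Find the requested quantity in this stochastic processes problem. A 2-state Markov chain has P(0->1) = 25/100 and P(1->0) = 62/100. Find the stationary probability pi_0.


Stationary distribution: pi_0 = p10/(p01+p10), pi_1 = p01/(p01+p10)
p01 = 0.2500, p10 = 0.6200
pi_0 = 0.7126

0.7126


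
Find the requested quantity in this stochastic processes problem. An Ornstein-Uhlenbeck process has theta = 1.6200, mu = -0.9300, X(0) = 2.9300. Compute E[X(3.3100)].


E[X(t)] = mu + (X(0) - mu)*exp(-theta*t)
= -0.9300 + (2.9300 - -0.9300)*exp(-1.6200*3.3100)
= -0.9300 + 3.8600 * 0.0047
= -0.9119

-0.9119


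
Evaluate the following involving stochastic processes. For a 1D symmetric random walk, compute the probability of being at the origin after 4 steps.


P(S(4) = 0) = C(4,2) / 4^2
= 6 / 16
= 0.3750

0.3750


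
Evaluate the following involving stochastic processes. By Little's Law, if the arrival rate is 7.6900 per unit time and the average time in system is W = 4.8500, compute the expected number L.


Little's Law: L = lambda * W
= 7.6900 * 4.8500
= 37.2965

37.2965


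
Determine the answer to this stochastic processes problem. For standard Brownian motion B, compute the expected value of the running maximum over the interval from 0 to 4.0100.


E(max B(s)) = sqrt(2t/pi)
= sqrt(2*4.0100/pi)
= sqrt(2.5528)
= 1.5978

1.5978


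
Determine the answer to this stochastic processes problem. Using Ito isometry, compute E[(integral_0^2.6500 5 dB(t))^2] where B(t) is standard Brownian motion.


By Ito isometry: E[(int f dB)^2] = int f^2 dt
= 5^2 * 2.6500
= 25 * 2.6500 = 66.2500

66.2500


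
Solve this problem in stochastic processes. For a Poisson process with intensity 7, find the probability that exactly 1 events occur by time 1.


P(N(t)=k) = (lambda*t)^k * exp(-lambda*t) / k!
lambda*t = 7
= 7^1 * exp(-7) / 1!
= 7 * 9.1188e-04 / 1
= 0.0064

0.0064


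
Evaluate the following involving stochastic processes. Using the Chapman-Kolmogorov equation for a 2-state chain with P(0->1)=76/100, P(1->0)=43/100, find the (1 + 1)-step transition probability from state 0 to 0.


P^2 = P^1 * P^1
Computing via matrix multiplication of the transition matrix.
Entry (0,0) of P^2 = 0.3844

0.3844


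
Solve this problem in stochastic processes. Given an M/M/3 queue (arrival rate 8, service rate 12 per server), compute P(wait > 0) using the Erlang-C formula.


a = lambda/mu = 0.6667
rho = a/c = 0.2222
Erlang-C formula applied:
C(c,a) = 0.0325

0.0325


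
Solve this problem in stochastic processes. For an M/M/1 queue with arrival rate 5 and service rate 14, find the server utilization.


rho = lambda/mu
= 5/14
= 0.3571

0.3571


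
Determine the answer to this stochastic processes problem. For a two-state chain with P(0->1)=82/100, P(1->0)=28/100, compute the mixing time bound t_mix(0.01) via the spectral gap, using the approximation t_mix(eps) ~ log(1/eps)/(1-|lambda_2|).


lambda_2 = |1 - p01 - p10| = |1 - 0.8200 - 0.2800| = 0.1000
t_mix ~ log(1/eps)/(1 - |lambda_2|)
= log(100)/(1 - 0.1000) = 4.6052/0.9000
= 5.1169

5.1169


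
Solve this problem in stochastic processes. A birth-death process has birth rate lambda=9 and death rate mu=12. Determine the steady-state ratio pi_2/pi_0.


For birth-death process, pi_n/pi_0 = (lambda/mu)^n
= (9/12)^2
= 0.5625

0.5625


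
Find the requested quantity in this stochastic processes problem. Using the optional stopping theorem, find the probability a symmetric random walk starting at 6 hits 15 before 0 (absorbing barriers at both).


By optional stopping theorem: E(M at tau) = M(0) = 6
P(hit 15)*15 + P(hit 0)*0 = 6
P(hit 15) = (6 - 0)/(15 - 0) = 2/5 = 0.4000

0.4000


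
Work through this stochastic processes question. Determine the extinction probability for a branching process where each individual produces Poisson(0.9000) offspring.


Since mu = 0.9000 <= 1, extinction probability = 1.

1.0000


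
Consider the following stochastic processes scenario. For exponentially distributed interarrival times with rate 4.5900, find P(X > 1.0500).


P(X > t) = exp(-lambda * t)
= exp(-4.5900 * 1.0500)
= exp(-4.8195) = 0.0081

0.0081


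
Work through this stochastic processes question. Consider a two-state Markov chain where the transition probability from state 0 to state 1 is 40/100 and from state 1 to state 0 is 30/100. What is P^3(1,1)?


Computing P^3 by matrix multiplication.
P = [[0.6000, 0.4000], [0.3000, 0.7000]]
After raising P to the power 3:
P^3(1,1) = 0.5830

0.5830


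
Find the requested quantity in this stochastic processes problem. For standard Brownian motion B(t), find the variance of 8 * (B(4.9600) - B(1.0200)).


Var(alpha*(B(t)-B(s))) = alpha^2 * (t-s)
= 8^2 * (4.9600 - 1.0200)
= 64 * 3.9400
= 252.1600

252.1600


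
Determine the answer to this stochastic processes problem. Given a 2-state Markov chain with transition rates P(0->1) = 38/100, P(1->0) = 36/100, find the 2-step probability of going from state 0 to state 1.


Computing P^2 by matrix multiplication.
P = [[0.6200, 0.3800], [0.3600, 0.6400]]
After raising P to the power 2:
P^2(0,1) = 0.4788

0.4788


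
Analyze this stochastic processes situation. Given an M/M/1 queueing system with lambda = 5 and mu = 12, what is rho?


rho = lambda/mu
= 5/12
= 0.4167

0.4167


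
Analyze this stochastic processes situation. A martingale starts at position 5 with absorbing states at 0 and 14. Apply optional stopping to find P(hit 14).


By optional stopping theorem: E(M at tau) = M(0) = 5
P(hit 14)*14 + P(hit 0)*0 = 5
P(hit 14) = (5 - 0)/(14 - 0) = 5/14 = 0.3571

0.3571


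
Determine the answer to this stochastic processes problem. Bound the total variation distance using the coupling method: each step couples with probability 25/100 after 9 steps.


TV distance bound <= (1-delta)^n
= (1 - 0.2500)^9
= 0.7500^9
= 0.0751

0.0751


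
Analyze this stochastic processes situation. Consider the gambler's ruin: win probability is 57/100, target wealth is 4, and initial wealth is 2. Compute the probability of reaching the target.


Gambler's ruin formula:
r = q/p = 0.4300/0.5700 = 0.7544
P(win) = (1 - r^i)/(1 - r^N)
= (1 - 0.7544^2)/(1 - 0.7544^4)
= 0.6373

0.6373


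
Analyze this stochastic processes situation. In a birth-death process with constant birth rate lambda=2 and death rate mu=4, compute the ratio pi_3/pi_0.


For birth-death process, pi_n/pi_0 = (lambda/mu)^n
= (2/4)^3
= 0.1250

0.1250


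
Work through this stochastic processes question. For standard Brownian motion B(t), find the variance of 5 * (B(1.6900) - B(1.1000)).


Var(alpha*(B(t)-B(s))) = alpha^2 * (t-s)
= 5^2 * (1.6900 - 1.1000)
= 25 * 0.5900
= 14.7500

14.7500


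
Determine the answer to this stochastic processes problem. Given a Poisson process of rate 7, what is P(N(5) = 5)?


P(N(t)=k) = (lambda*t)^k * exp(-lambda*t) / k!
lambda*t = 35
= 35^5 * exp(-35) / 5!
= 52521875 * 6.3051e-16 / 120
= 2.7596e-10

2.7596e-10


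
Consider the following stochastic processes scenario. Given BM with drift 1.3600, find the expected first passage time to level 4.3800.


Expected first passage time = a/mu
= 4.3800/1.3600
= 3.2206

3.2206


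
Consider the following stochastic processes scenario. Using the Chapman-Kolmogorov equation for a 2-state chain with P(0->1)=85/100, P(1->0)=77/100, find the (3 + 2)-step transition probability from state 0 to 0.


P^5 = P^3 * P^2
Computing via matrix multiplication of the transition matrix.
Entry (0,0) of P^5 = 0.4272

0.4272


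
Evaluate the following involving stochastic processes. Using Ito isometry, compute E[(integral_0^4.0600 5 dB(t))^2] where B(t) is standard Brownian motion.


By Ito isometry: E[(int f dB)^2] = int f^2 dt
= 5^2 * 4.0600
= 25 * 4.0600 = 101.5000

101.5000


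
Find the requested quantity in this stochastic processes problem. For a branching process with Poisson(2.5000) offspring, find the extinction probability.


Since mu = 2.5000 > 1, extinction prob q < 1.
Solve s = exp(mu*(s-1)) iteratively.
q = 0.1074

0.1074


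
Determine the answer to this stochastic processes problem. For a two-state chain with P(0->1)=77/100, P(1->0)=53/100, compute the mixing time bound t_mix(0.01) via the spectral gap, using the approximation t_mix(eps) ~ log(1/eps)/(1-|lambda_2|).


lambda_2 = |1 - p01 - p10| = |1 - 0.7700 - 0.5300| = 0.3000
t_mix ~ log(1/eps)/(1 - |lambda_2|)
= log(100)/(1 - 0.3000) = 4.6052/0.7000
= 6.5788

6.5788


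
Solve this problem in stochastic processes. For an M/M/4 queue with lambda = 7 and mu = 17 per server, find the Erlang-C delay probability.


a = lambda/mu = 0.4118
rho = a/c = 0.1029
Erlang-C formula applied:
C(c,a) = 8.8456e-04

8.8456e-04


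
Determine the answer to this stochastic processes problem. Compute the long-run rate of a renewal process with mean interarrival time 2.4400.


Long-run renewal rate = 1/E(X)
= 1/2.4400
= 0.4098

0.4098


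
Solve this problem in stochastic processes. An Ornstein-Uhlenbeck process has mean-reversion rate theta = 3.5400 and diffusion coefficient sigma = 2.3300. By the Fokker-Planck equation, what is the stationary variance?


Stationary variance = sigma^2 / (2*theta)
= 2.3300^2 / (2*3.5400)
= 5.4289 / 7.0800
= 0.7668

0.7668


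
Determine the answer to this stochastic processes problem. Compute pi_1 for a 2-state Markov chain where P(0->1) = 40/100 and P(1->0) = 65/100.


Stationary distribution: pi_0 = p10/(p01+p10), pi_1 = p01/(p01+p10)
p01 = 0.4000, p10 = 0.6500
pi_1 = 0.3810

0.3810


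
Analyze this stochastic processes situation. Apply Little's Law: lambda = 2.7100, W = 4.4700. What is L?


Little's Law: L = lambda * W
= 2.7100 * 4.4700
= 12.1137

12.1137


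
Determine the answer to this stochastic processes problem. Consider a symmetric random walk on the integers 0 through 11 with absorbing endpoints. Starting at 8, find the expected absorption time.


For symmetric RW on 0,...,N with absorbing barriers, E(i) = i*(N-i)
E(8) = 8 * 3 = 24

24


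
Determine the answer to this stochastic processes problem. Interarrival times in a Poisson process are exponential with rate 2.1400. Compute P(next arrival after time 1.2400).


P(X > t) = exp(-lambda * t)
= exp(-2.1400 * 1.2400)
= exp(-2.6536) = 0.0704

0.0704


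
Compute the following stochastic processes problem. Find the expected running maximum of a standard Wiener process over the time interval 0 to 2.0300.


E(max B(s)) = sqrt(2t/pi)
= sqrt(2*2.0300/pi)
= sqrt(1.2923)
= 1.1368

1.1368


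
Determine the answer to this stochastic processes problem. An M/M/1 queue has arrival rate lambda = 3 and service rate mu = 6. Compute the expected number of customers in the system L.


rho = 3/6 = 0.5000
L = rho/(1-rho)
= 0.5000/0.5000
= 1.0000

1.0000


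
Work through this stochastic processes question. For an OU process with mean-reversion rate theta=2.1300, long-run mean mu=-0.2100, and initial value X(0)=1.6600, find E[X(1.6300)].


E[X(t)] = mu + (X(0) - mu)*exp(-theta*t)
= -0.2100 + (1.6600 - -0.2100)*exp(-2.1300*1.6300)
= -0.2100 + 1.8700 * 0.0311
= -0.1519

-0.1519


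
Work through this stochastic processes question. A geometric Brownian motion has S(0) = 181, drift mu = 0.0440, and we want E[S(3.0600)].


E[S(t)] = S(0) * exp(mu * t)
= 181 * exp(0.0440 * 3.0600)
= 181 * 1.1441
= 207.0866

207.0866


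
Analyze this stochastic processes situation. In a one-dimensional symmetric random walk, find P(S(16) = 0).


P(S(16) = 0) = C(16,8) / 4^8
= 12870 / 65536
= 0.1964

0.1964


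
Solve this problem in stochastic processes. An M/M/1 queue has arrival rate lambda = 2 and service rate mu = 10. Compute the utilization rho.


rho = lambda/mu
= 2/10
= 0.2000

0.2000


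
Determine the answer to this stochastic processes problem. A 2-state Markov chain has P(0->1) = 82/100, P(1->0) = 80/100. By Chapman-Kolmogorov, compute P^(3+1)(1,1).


P^4 = P^3 * P^1
Computing via matrix multiplication of the transition matrix.
Entry (1,1) of P^4 = 0.5791

0.5791


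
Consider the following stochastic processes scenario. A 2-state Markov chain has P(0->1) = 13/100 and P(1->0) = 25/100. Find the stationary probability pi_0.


Stationary distribution: pi_0 = p10/(p01+p10), pi_1 = p01/(p01+p10)
p01 = 0.1300, p10 = 0.2500
pi_0 = 0.6579

0.6579


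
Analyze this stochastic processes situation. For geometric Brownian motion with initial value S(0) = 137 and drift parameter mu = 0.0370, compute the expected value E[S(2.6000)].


E[S(t)] = S(0) * exp(mu * t)
= 137 * exp(0.0370 * 2.6000)
= 137 * 1.1010
= 150.8342

150.8342


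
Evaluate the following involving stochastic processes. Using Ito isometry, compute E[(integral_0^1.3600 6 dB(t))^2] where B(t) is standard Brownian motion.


By Ito isometry: E[(int f dB)^2] = int f^2 dt
= 6^2 * 1.3600
= 36 * 1.3600 = 48.9600

48.9600


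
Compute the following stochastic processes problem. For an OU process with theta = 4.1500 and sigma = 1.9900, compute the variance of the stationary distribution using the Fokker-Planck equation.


Stationary variance = sigma^2 / (2*theta)
= 1.9900^2 / (2*4.1500)
= 3.9601 / 8.3000
= 0.4771

0.4771


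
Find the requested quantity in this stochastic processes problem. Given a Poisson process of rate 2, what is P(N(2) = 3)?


P(N(t)=k) = (lambda*t)^k * exp(-lambda*t) / k!
lambda*t = 4
= 4^3 * exp(-4) / 3!
= 64 * 0.0183 / 6
= 0.1954

0.1954


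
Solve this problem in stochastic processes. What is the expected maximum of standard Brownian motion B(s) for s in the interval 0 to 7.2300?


E(max B(s)) = sqrt(2t/pi)
= sqrt(2*7.2300/pi)
= sqrt(4.6028)
= 2.1454

2.1454


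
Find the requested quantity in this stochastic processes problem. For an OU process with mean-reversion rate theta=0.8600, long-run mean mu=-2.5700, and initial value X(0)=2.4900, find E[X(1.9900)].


E[X(t)] = mu + (X(0) - mu)*exp(-theta*t)
= -2.5700 + (2.4900 - -2.5700)*exp(-0.8600*1.9900)
= -2.5700 + 5.0600 * 0.1806
= -1.6561

-1.6561


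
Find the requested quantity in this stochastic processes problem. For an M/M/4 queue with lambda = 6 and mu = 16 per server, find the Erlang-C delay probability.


a = lambda/mu = 0.3750
rho = a/c = 0.0938
Erlang-C formula applied:
C(c,a) = 6.2488e-04

6.2488e-04


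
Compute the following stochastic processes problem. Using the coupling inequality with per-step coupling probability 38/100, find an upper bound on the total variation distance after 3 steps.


TV distance bound <= (1-delta)^n
= (1 - 0.3800)^3
= 0.6200^3
= 0.2383

0.2383


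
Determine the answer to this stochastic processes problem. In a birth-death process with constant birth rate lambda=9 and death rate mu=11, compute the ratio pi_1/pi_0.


For birth-death process, pi_n/pi_0 = (lambda/mu)^n
= (9/11)^1
= 0.8182

0.8182


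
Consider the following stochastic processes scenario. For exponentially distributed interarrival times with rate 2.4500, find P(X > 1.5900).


P(X > t) = exp(-lambda * t)
= exp(-2.4500 * 1.5900)
= exp(-3.8955) = 0.0203

0.0203


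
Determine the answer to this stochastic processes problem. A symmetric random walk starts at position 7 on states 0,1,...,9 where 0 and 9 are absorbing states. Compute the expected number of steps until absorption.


For symmetric RW on 0,...,N with absorbing barriers, E(i) = i*(N-i)
E(7) = 7 * 2 = 14

14


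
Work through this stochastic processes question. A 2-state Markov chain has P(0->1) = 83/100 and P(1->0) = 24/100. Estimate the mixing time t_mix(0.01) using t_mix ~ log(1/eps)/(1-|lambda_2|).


lambda_2 = |1 - p01 - p10| = |1 - 0.8300 - 0.2400| = 0.0700
t_mix ~ log(1/eps)/(1 - |lambda_2|)
= log(100)/(1 - 0.0700) = 4.6052/0.9300
= 4.9518

4.9518


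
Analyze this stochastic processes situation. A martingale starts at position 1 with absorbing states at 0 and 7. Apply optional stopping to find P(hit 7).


By optional stopping theorem: E(M at tau) = M(0) = 1
P(hit 7)*7 + P(hit 0)*0 = 1
P(hit 7) = (1 - 0)/(7 - 0) = 1/7 = 0.1429

0.1429


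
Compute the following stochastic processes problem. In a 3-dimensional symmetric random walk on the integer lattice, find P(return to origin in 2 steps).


P(return in 2 steps) = P(reverse first step) = 1/(2d)
= 1/6
= 0.1667

0.1667


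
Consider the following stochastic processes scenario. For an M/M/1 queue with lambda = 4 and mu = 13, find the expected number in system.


rho = 4/13 = 0.3077
L = rho/(1-rho)
= 0.3077/0.6923
= 0.4444

0.4444


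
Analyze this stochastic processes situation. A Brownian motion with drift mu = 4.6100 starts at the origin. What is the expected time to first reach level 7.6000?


Expected first passage time = a/mu
= 7.6000/4.6100
= 1.6486

1.6486


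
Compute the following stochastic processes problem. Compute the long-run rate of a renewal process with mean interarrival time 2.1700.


Long-run renewal rate = 1/E(X)
= 1/2.1700
= 0.4608

0.4608


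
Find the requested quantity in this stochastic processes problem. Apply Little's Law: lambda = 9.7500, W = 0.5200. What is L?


Little's Law: L = lambda * W
= 9.7500 * 0.5200
= 5.0700

5.0700


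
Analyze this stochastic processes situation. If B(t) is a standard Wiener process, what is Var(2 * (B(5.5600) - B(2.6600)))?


Var(alpha*(B(t)-B(s))) = alpha^2 * (t-s)
= 2^2 * (5.5600 - 2.6600)
= 4 * 2.9000
= 11.6000

11.6000


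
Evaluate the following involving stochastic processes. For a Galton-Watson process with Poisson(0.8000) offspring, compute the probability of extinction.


Since mu = 0.8000 <= 1, extinction probability = 1.

1.0000


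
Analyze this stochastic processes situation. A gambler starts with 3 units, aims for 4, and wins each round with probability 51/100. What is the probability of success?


Gambler's ruin formula:
r = q/p = 0.4900/0.5100 = 0.9608
P(win) = (1 - r^i)/(1 - r^N)
= (1 - 0.9608^3)/(1 - 0.9608^4)
= 0.7648

0.7648


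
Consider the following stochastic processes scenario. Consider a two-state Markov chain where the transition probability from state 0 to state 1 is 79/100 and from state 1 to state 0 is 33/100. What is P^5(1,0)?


Computing P^5 by matrix multiplication.
P = [[0.2100, 0.7900], [0.3300, 0.6700]]
After raising P to the power 5:
P^5(1,0) = 0.2947

0.2947


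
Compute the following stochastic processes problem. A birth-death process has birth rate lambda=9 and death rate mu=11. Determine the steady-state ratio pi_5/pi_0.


For birth-death process, pi_n/pi_0 = (lambda/mu)^n
= (9/11)^5
= 0.3666

0.3666


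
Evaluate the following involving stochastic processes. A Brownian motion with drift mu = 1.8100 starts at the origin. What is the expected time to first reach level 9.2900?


Expected first passage time = a/mu
= 9.2900/1.8100
= 5.1326

5.1326


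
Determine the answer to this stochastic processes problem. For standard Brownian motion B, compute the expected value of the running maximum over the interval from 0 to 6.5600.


E(max B(s)) = sqrt(2t/pi)
= sqrt(2*6.5600/pi)
= sqrt(4.1762)
= 2.0436

2.0436


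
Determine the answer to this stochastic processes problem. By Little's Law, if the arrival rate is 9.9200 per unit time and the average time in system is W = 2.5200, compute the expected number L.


Little's Law: L = lambda * W
= 9.9200 * 2.5200
= 24.9984

24.9984


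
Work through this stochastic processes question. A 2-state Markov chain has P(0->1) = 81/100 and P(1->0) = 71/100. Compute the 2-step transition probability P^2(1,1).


Computing P^2 by matrix multiplication.
P = [[0.1900, 0.8100], [0.7100, 0.2900]]
After raising P to the power 2:
P^2(1,1) = 0.6592

0.6592


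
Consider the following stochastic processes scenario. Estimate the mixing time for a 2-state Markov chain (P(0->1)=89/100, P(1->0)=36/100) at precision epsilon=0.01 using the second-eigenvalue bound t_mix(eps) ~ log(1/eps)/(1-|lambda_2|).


lambda_2 = |1 - p01 - p10| = |1 - 0.8900 - 0.3600| = 0.2500
t_mix ~ log(1/eps)/(1 - |lambda_2|)
= log(100)/(1 - 0.2500) = 4.6052/0.7500
= 6.1402

6.1402


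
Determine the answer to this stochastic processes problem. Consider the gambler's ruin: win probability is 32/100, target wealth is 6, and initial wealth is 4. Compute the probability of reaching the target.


Gambler's ruin formula:
r = q/p = 0.6800/0.3200 = 2.1250
P(win) = (1 - r^i)/(1 - r^N)
= (1 - 2.1250^4)/(1 - 2.1250^6)
= 0.2129

0.2129


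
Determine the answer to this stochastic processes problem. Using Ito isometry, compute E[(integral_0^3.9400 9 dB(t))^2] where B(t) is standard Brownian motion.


By Ito isometry: E[(int f dB)^2] = int f^2 dt
= 9^2 * 3.9400
= 81 * 3.9400 = 319.1400

319.1400


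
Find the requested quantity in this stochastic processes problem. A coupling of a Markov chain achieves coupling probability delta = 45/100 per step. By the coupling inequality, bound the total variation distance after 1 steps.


TV distance bound <= (1-delta)^n
= (1 - 0.4500)^1
= 0.5500^1
= 0.5500

0.5500


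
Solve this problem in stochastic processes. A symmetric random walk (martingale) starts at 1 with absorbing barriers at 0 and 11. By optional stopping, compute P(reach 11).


By optional stopping theorem: E(M at tau) = M(0) = 1
P(hit 11)*11 + P(hit 0)*0 = 1
P(hit 11) = (1 - 0)/(11 - 0) = 1/11 = 0.0909

0.0909


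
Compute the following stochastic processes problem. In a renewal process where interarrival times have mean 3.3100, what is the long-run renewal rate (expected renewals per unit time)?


Long-run renewal rate = 1/E(X)
= 1/3.3100
= 0.3021

0.3021


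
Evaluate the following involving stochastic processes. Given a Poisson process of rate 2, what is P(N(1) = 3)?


P(N(t)=k) = (lambda*t)^k * exp(-lambda*t) / k!
lambda*t = 2
= 2^3 * exp(-2) / 3!
= 8 * 0.1353 / 6
= 0.1804

0.1804


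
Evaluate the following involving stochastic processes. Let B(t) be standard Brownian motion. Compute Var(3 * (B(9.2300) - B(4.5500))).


Var(alpha*(B(t)-B(s))) = alpha^2 * (t-s)
= 3^2 * (9.2300 - 4.5500)
= 9 * 4.6800
= 42.1200

42.1200


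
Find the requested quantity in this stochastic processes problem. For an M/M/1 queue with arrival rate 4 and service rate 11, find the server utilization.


rho = lambda/mu
= 4/11
= 0.3636

0.3636


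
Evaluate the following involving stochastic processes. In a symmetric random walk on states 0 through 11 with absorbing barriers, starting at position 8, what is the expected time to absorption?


For symmetric RW on 0,...,N with absorbing barriers, E(i) = i*(N-i)
E(8) = 8 * 3 = 24

24


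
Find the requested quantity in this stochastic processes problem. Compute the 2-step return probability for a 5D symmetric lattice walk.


P(return in 2 steps) = P(reverse first step) = 1/(2d)
= 1/10
= 0.1000

0.1000


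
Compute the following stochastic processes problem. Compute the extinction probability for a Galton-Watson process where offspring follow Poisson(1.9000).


Since mu = 1.9000 > 1, extinction prob q < 1.
Solve s = exp(mu*(s-1)) iteratively.
q = 0.2328

0.2328


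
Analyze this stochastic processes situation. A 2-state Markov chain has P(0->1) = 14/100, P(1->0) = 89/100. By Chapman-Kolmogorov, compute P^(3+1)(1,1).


P^4 = P^3 * P^1
Computing via matrix multiplication of the transition matrix.
Entry (1,1) of P^4 = 0.1359

0.1359


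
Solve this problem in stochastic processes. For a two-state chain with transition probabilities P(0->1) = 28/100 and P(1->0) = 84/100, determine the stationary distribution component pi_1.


Stationary distribution: pi_0 = p10/(p01+p10), pi_1 = p01/(p01+p10)
p01 = 0.2800, p10 = 0.8400
pi_1 = 0.2500

0.2500


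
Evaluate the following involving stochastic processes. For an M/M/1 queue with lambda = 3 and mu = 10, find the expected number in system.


rho = 3/10 = 0.3000
L = rho/(1-rho)
= 0.3000/0.7000
= 0.4286

0.4286


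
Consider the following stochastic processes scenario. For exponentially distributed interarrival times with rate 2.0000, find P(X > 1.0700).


P(X > t) = exp(-lambda * t)
= exp(-2.0000 * 1.0700)
= exp(-2.1400) = 0.1177

0.1177


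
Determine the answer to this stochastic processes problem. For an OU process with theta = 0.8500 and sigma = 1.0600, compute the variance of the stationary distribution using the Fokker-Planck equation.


Stationary variance = sigma^2 / (2*theta)
= 1.0600^2 / (2*0.8500)
= 1.1236 / 1.7000
= 0.6609

0.6609


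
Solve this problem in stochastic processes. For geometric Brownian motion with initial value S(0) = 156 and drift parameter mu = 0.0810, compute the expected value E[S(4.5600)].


E[S(t)] = S(0) * exp(mu * t)
= 156 * exp(0.0810 * 4.5600)
= 156 * 1.4468
= 225.7021

225.7021


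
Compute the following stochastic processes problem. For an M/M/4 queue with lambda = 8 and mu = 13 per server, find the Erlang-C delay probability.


a = lambda/mu = 0.6154
rho = a/c = 0.1538
Erlang-C formula applied:
C(c,a) = 0.0038

0.0038


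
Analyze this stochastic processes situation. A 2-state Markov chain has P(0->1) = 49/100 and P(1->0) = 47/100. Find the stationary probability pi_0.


Stationary distribution: pi_0 = p10/(p01+p10), pi_1 = p01/(p01+p10)
p01 = 0.4900, p10 = 0.4700
pi_0 = 0.4896

0.4896


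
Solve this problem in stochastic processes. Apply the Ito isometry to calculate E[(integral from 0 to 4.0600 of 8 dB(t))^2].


By Ito isometry: E[(int f dB)^2] = int f^2 dt
= 8^2 * 4.0600
= 64 * 4.0600 = 259.8400

259.8400


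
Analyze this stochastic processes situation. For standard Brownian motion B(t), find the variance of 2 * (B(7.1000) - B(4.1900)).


Var(alpha*(B(t)-B(s))) = alpha^2 * (t-s)
= 2^2 * (7.1000 - 4.1900)
= 4 * 2.9100
= 11.6400

11.6400


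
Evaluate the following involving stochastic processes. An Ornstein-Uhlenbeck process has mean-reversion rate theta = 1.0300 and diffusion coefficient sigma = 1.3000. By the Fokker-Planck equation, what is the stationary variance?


Stationary variance = sigma^2 / (2*theta)
= 1.3000^2 / (2*1.0300)
= 1.6900 / 2.0600
= 0.8204

0.8204


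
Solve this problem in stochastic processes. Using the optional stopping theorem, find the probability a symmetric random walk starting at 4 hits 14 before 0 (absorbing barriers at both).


By optional stopping theorem: E(M at tau) = M(0) = 4
P(hit 14)*14 + P(hit 0)*0 = 4
P(hit 14) = (4 - 0)/(14 - 0) = 2/7 = 0.2857

0.2857
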